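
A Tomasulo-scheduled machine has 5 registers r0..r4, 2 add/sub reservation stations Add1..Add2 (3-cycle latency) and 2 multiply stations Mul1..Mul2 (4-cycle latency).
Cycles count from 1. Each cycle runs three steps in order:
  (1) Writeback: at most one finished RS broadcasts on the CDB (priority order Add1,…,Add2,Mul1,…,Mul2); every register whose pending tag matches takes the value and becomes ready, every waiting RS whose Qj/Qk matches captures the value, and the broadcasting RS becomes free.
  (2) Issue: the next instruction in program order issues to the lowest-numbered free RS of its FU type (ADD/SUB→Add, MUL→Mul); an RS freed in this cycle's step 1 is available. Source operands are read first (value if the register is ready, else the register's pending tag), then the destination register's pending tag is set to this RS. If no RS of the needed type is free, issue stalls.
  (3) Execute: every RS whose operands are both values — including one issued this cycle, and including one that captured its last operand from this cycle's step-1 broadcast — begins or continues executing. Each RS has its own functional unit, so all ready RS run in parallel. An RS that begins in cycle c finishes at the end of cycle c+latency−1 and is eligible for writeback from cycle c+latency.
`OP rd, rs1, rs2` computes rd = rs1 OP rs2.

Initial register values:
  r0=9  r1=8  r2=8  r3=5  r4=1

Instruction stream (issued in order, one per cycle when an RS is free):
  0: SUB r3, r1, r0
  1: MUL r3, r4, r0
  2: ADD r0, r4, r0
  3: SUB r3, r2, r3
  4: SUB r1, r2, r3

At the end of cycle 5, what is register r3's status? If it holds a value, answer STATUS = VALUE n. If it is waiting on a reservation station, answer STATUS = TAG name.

cycle 1: issue SUB r3<-Add1 // r0:9,r1:8,r2:8,r3:Add1,r4:1
cycle 2: issue MUL r3<-Mul1 // r0:9,r1:8,r2:8,r3:Mul1,r4:1
cycle 3: issue ADD r0<-Add2 // r0:Add2,r1:8,r2:8,r3:Mul1,r4:1
cycle 4: CDB Add1=-1; issue SUB r3<-Add1 // r0:Add2,r1:8,r2:8,r3:Add1,r4:1
cycle 5: stall // r0:Add2,r1:8,r2:8,r3:Add1,r4:1

STATUS = TAG Add1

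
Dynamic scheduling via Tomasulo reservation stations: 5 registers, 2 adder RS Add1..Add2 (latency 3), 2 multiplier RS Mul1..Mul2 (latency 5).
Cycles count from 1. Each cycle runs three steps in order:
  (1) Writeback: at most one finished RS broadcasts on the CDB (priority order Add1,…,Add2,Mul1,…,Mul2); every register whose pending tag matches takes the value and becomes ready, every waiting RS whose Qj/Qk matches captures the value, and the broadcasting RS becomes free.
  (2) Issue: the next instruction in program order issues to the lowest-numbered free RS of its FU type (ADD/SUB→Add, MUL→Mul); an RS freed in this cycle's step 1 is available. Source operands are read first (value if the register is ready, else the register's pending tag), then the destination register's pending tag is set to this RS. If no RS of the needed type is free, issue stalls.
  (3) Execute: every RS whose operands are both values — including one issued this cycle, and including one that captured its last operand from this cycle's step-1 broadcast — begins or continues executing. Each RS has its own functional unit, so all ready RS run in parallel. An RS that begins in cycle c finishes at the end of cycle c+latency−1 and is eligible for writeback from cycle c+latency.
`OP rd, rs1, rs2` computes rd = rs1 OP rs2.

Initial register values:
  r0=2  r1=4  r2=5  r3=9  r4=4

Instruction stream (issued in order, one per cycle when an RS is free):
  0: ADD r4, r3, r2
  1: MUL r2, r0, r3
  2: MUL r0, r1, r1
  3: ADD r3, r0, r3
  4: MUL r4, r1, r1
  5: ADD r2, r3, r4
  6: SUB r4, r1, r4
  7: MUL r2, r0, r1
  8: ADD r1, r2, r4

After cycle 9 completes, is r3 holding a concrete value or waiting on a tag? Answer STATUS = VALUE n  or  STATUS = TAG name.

STATUS = TAG Add1

  c1: issue ADD r4<-Add1  regs: r0:2,r1:4,r2:5,r3:9,r4:Add1
  c2: issue MUL r2<-Mul1  regs: r0:2,r1:4,r2:Mul1,r3:9,r4:Add1
  c3: issue MUL r0<-Mul2  regs: r0:Mul2,r1:4,r2:Mul1,r3:9,r4:Add1
  c4: CDB Add1=14; issue ADD r3<-Add1  regs: r0:Mul2,r1:4,r2:Mul1,r3:Add1,r4:14
  c5: stall  regs: r0:Mul2,r1:4,r2:Mul1,r3:Add1,r4:14
  c6: stall  regs: r0:Mul2,r1:4,r2:Mul1,r3:Add1,r4:14
  c7: CDB Mul1=18; issue MUL r4<-Mul1  regs: r0:Mul2,r1:4,r2:18,r3:Add1,r4:Mul1
  c8: CDB Mul2=16; issue ADD r2<-Add2  regs: r0:16,r1:4,r2:Add2,r3:Add1,r4:Mul1
  c9: stall  regs: r0:16,r1:4,r2:Add2,r3:Add1,r4:Mul1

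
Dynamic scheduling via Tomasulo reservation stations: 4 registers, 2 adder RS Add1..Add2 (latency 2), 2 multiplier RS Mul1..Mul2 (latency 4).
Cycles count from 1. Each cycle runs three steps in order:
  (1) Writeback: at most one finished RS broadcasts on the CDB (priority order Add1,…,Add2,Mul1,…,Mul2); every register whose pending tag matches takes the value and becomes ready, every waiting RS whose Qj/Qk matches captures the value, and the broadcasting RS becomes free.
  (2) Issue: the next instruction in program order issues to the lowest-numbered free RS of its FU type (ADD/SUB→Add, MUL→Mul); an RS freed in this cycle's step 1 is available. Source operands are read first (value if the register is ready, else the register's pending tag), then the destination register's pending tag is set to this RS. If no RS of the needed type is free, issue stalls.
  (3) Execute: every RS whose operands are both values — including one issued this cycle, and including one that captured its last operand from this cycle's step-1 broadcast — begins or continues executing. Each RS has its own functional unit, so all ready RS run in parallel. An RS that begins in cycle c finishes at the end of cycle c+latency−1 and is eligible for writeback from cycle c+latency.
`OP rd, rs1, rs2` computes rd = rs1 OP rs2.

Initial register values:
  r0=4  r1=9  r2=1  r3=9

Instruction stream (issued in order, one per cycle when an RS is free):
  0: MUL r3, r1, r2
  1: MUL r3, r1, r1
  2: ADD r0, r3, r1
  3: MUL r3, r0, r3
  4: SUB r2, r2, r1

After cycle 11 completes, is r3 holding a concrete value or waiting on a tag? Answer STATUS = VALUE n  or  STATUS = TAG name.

cycle 1: issue MUL r3<-Mul1 // r0:4,r1:9,r2:1,r3:Mul1
cycle 2: issue MUL r3<-Mul2 // r0:4,r1:9,r2:1,r3:Mul2
cycle 3: issue ADD r0<-Add1 // r0:Add1,r1:9,r2:1,r3:Mul2
cycle 4: stall // r0:Add1,r1:9,r2:1,r3:Mul2
cycle 5: CDB Mul1=9; issue MUL r3<-Mul1 // r0:Add1,r1:9,r2:1,r3:Mul1
cycle 6: CDB Mul2=81; issue SUB r2<-Add2 // r0:Add1,r1:9,r2:Add2,r3:Mul1
cycle 7: - // r0:Add1,r1:9,r2:Add2,r3:Mul1
cycle 8: CDB Add1=90 // r0:90,r1:9,r2:Add2,r3:Mul1
cycle 9: CDB Add2=-8 // r0:90,r1:9,r2:-8,r3:Mul1
cycle 10: - // r0:90,r1:9,r2:-8,r3:Mul1
cycle 11: - // r0:90,r1:9,r2:-8,r3:Mul1

STATUS = TAG Mul1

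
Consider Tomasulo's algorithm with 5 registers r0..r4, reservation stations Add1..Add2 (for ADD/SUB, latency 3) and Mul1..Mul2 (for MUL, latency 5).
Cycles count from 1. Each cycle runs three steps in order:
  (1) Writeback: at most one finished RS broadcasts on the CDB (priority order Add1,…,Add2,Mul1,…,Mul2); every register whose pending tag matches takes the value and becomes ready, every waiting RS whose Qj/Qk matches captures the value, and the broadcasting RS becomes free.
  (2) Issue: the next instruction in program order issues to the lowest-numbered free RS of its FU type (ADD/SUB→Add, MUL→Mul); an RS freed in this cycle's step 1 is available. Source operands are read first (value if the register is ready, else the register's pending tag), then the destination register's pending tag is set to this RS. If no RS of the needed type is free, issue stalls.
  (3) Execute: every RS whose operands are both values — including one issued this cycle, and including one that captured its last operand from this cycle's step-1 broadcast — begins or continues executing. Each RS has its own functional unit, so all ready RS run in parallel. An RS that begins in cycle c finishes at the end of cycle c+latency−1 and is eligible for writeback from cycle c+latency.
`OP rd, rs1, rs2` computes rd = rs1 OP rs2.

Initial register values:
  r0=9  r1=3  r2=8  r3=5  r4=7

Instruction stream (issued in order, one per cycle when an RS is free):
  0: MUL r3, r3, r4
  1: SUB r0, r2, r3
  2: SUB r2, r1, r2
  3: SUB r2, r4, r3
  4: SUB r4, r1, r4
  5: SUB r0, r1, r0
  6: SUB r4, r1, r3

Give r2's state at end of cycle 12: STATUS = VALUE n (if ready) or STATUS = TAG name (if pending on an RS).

STATUS = VALUE -28

c1: issue MUL r3<-Mul1 | r0:9,r1:3,r2:8,r3:Mul1,r4:7
c2: issue SUB r0<-Add1 | r0:Add1,r1:3,r2:8,r3:Mul1,r4:7
c3: issue SUB r2<-Add2 | r0:Add1,r1:3,r2:Add2,r3:Mul1,r4:7
c4: stall | r0:Add1,r1:3,r2:Add2,r3:Mul1,r4:7
c5: stall | r0:Add1,r1:3,r2:Add2,r3:Mul1,r4:7
c6: CDB Add2=-5; issue SUB r2<-Add2 | r0:Add1,r1:3,r2:Add2,r3:Mul1,r4:7
c7: CDB Mul1=35; stall | r0:Add1,r1:3,r2:Add2,r3:35,r4:7
c8: stall | r0:Add1,r1:3,r2:Add2,r3:35,r4:7
c9: stall | r0:Add1,r1:3,r2:Add2,r3:35,r4:7
c10: CDB Add1=-27; issue SUB r4<-Add1 | r0:-27,r1:3,r2:Add2,r3:35,r4:Add1
c11: CDB Add2=-28; issue SUB r0<-Add2 | r0:Add2,r1:3,r2:-28,r3:35,r4:Add1
c12: stall | r0:Add2,r1:3,r2:-28,r3:35,r4:Add1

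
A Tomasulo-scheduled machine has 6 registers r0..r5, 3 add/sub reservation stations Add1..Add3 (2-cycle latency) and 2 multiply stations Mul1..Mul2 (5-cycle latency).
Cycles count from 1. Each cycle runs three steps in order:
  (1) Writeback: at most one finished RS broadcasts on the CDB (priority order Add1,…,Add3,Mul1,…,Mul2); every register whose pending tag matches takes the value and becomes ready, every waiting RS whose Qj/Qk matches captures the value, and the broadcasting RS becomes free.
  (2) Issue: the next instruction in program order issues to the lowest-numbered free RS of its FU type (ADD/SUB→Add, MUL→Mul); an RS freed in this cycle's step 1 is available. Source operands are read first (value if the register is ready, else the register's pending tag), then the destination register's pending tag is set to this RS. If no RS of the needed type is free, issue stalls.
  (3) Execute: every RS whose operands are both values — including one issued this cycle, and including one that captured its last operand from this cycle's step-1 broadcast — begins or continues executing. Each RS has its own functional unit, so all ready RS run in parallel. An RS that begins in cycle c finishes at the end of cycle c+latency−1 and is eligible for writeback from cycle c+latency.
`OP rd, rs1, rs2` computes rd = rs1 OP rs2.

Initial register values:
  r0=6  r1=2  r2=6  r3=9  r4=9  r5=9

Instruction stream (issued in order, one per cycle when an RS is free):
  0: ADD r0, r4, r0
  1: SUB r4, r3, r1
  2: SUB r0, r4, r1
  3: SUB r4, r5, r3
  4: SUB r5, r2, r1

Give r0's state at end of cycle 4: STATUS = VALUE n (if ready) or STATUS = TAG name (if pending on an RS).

STATUS = TAG Add1

c1: issue ADD r0<-Add1 | r0:Add1,r1:2,r2:6,r3:9,r4:9,r5:9
c2: issue SUB r4<-Add2 | r0:Add1,r1:2,r2:6,r3:9,r4:Add2,r5:9
c3: CDB Add1=15; issue SUB r0<-Add1 | r0:Add1,r1:2,r2:6,r3:9,r4:Add2,r5:9
c4: CDB Add2=7; issue SUB r4<-Add2 | r0:Add1,r1:2,r2:6,r3:9,r4:Add2,r5:9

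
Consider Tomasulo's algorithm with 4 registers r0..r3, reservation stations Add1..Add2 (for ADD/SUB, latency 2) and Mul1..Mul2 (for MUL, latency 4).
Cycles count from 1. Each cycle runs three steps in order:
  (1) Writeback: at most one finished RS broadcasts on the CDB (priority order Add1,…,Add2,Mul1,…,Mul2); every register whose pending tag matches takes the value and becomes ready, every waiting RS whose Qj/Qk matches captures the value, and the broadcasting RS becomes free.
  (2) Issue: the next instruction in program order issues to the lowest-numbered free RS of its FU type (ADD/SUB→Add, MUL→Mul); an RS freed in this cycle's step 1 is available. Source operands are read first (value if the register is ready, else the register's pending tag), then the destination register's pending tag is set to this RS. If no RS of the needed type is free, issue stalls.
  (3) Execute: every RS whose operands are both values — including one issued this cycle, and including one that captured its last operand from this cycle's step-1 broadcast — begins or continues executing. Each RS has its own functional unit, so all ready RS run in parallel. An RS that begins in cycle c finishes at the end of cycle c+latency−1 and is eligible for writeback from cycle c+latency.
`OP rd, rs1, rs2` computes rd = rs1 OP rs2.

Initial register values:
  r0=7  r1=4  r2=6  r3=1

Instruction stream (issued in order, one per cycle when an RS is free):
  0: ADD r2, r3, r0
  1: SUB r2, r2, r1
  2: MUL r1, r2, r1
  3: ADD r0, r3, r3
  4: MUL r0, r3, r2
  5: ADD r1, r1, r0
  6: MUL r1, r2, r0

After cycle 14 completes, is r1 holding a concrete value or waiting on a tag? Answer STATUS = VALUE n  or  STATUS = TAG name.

  c1: issue ADD r2<-Add1  regs: r0:7,r1:4,r2:Add1,r3:1
  c2: issue SUB r2<-Add2  regs: r0:7,r1:4,r2:Add2,r3:1
  c3: CDB Add1=8; issue MUL r1<-Mul1  regs: r0:7,r1:Mul1,r2:Add2,r3:1
  c4: issue ADD r0<-Add1  regs: r0:Add1,r1:Mul1,r2:Add2,r3:1
  c5: CDB Add2=4; issue MUL r0<-Mul2  regs: r0:Mul2,r1:Mul1,r2:4,r3:1
  c6: CDB Add1=2; issue ADD r1<-Add1  regs: r0:Mul2,r1:Add1,r2:4,r3:1
  c7: stall  regs: r0:Mul2,r1:Add1,r2:4,r3:1
  c8: stall  regs: r0:Mul2,r1:Add1,r2:4,r3:1
  c9: CDB Mul1=16; issue MUL r1<-Mul1  regs: r0:Mul2,r1:Mul1,r2:4,r3:1
  c10: CDB Mul2=4  regs: r0:4,r1:Mul1,r2:4,r3:1
  c11: -  regs: r0:4,r1:Mul1,r2:4,r3:1
  c12: CDB Add1=20  regs: r0:4,r1:Mul1,r2:4,r3:1
  c13: -  regs: r0:4,r1:Mul1,r2:4,r3:1
  c14: CDB Mul1=16  regs: r0:4,r1:16,r2:4,r3:1

STATUS = VALUE 16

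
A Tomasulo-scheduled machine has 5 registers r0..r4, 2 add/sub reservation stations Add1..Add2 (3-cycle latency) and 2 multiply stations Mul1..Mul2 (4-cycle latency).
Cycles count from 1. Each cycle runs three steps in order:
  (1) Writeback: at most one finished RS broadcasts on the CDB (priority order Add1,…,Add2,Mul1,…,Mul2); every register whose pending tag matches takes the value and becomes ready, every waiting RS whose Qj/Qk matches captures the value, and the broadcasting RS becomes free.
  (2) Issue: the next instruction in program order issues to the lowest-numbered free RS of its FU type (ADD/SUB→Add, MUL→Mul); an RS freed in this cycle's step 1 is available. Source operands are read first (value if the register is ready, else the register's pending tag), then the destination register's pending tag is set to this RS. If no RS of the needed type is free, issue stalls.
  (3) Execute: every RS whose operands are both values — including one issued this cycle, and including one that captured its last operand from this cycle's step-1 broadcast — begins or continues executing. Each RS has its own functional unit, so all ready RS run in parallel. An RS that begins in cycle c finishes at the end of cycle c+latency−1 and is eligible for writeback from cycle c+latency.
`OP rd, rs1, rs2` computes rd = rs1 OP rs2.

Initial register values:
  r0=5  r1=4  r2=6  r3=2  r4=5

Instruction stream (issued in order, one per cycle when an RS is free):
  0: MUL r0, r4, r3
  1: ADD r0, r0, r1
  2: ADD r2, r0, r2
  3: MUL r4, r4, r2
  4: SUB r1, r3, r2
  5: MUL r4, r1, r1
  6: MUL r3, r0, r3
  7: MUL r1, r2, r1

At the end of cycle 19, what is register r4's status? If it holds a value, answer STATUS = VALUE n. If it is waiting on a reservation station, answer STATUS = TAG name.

STATUS = VALUE 324

c1: issue MUL r0<-Mul1 | r0:Mul1,r1:4,r2:6,r3:2,r4:5
c2: issue ADD r0<-Add1 | r0:Add1,r1:4,r2:6,r3:2,r4:5
c3: issue ADD r2<-Add2 | r0:Add1,r1:4,r2:Add2,r3:2,r4:5
c4: issue MUL r4<-Mul2 | r0:Add1,r1:4,r2:Add2,r3:2,r4:Mul2
c5: CDB Mul1=10; stall | r0:Add1,r1:4,r2:Add2,r3:2,r4:Mul2
c6: stall | r0:Add1,r1:4,r2:Add2,r3:2,r4:Mul2
c7: stall | r0:Add1,r1:4,r2:Add2,r3:2,r4:Mul2
c8: CDB Add1=14; issue SUB r1<-Add1 | r0:14,r1:Add1,r2:Add2,r3:2,r4:Mul2
c9: issue MUL r4<-Mul1 | r0:14,r1:Add1,r2:Add2,r3:2,r4:Mul1
c10: stall | r0:14,r1:Add1,r2:Add2,r3:2,r4:Mul1
c11: CDB Add2=20; stall | r0:14,r1:Add1,r2:20,r3:2,r4:Mul1
c12: stall | r0:14,r1:Add1,r2:20,r3:2,r4:Mul1
c13: stall | r0:14,r1:Add1,r2:20,r3:2,r4:Mul1
c14: CDB Add1=-18; stall | r0:14,r1:-18,r2:20,r3:2,r4:Mul1
c15: CDB Mul2=100; issue MUL r3<-Mul2 | r0:14,r1:-18,r2:20,r3:Mul2,r4:Mul1
c16: stall | r0:14,r1:-18,r2:20,r3:Mul2,r4:Mul1
c17: stall | r0:14,r1:-18,r2:20,r3:Mul2,r4:Mul1
c18: CDB Mul1=324; issue MUL r1<-Mul1 | r0:14,r1:Mul1,r2:20,r3:Mul2,r4:324
c19: CDB Mul2=28 | r0:14,r1:Mul1,r2:20,r3:28,r4:324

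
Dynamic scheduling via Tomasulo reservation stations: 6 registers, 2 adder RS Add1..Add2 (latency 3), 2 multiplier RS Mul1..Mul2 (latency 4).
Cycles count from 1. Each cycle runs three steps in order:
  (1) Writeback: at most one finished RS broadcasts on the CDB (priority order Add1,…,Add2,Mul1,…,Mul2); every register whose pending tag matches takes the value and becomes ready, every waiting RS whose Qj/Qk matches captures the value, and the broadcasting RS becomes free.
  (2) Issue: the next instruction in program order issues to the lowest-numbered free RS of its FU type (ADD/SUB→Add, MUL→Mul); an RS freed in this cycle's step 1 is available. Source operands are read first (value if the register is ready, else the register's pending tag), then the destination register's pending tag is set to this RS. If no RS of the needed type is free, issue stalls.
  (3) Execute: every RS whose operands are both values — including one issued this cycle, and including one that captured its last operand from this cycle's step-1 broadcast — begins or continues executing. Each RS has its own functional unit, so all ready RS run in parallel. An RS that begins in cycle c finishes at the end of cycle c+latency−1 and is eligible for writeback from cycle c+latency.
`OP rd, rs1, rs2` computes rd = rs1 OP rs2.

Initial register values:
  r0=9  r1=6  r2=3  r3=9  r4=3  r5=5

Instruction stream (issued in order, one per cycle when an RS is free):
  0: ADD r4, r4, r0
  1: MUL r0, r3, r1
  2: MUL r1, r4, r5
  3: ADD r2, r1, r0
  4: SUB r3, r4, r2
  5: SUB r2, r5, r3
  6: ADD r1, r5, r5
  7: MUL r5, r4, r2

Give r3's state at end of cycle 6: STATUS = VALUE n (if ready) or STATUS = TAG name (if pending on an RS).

STATUS = TAG Add2

  c1: issue ADD r4<-Add1  regs: r0:9,r1:6,r2:3,r3:9,r4:Add1,r5:5
  c2: issue MUL r0<-Mul1  regs: r0:Mul1,r1:6,r2:3,r3:9,r4:Add1,r5:5
  c3: issue MUL r1<-Mul2  regs: r0:Mul1,r1:Mul2,r2:3,r3:9,r4:Add1,r5:5
  c4: CDB Add1=12; issue ADD r2<-Add1  regs: r0:Mul1,r1:Mul2,r2:Add1,r3:9,r4:12,r5:5
  c5: issue SUB r3<-Add2  regs: r0:Mul1,r1:Mul2,r2:Add1,r3:Add2,r4:12,r5:5
  c6: CDB Mul1=54; stall  regs: r0:54,r1:Mul2,r2:Add1,r3:Add2,r4:12,r5:5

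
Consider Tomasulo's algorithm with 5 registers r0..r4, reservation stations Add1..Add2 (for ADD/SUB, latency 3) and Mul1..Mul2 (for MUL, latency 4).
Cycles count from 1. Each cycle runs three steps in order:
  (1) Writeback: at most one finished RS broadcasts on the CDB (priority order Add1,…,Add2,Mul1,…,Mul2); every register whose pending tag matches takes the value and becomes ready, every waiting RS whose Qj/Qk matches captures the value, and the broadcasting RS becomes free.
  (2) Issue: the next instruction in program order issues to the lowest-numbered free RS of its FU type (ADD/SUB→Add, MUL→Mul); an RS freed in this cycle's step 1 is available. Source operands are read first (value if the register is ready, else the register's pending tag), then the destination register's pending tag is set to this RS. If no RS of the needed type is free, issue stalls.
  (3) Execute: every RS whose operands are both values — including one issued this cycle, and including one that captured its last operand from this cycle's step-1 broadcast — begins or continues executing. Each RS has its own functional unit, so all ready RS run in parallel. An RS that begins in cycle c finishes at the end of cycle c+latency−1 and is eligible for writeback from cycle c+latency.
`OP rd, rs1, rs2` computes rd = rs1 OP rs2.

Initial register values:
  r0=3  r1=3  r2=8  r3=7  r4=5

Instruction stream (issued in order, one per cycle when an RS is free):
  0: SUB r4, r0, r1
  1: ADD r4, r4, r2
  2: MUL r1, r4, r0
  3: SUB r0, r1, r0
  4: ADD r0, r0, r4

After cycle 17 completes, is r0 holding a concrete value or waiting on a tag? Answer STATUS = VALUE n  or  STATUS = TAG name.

STATUS = VALUE 29

cycle 1: issue SUB r4<-Add1 // r0:3,r1:3,r2:8,r3:7,r4:Add1
cycle 2: issue ADD r4<-Add2 // r0:3,r1:3,r2:8,r3:7,r4:Add2
cycle 3: issue MUL r1<-Mul1 // r0:3,r1:Mul1,r2:8,r3:7,r4:Add2
cycle 4: CDB Add1=0; issue SUB r0<-Add1 // r0:Add1,r1:Mul1,r2:8,r3:7,r4:Add2
cycle 5: stall // r0:Add1,r1:Mul1,r2:8,r3:7,r4:Add2
cycle 6: stall // r0:Add1,r1:Mul1,r2:8,r3:7,r4:Add2
cycle 7: CDB Add2=8; issue ADD r0<-Add2 // r0:Add2,r1:Mul1,r2:8,r3:7,r4:8
cycle 8: - // r0:Add2,r1:Mul1,r2:8,r3:7,r4:8
cycle 9: - // r0:Add2,r1:Mul1,r2:8,r3:7,r4:8
cycle 10: - // r0:Add2,r1:Mul1,r2:8,r3:7,r4:8
cycle 11: CDB Mul1=24 // r0:Add2,r1:24,r2:8,r3:7,r4:8
cycle 12: - // r0:Add2,r1:24,r2:8,r3:7,r4:8
cycle 13: - // r0:Add2,r1:24,r2:8,r3:7,r4:8
cycle 14: CDB Add1=21 // r0:Add2,r1:24,r2:8,r3:7,r4:8
cycle 15: - // r0:Add2,r1:24,r2:8,r3:7,r4:8
cycle 16: - // r0:Add2,r1:24,r2:8,r3:7,r4:8
cycle 17: CDB Add2=29 // r0:29,r1:24,r2:8,r3:7,r4:8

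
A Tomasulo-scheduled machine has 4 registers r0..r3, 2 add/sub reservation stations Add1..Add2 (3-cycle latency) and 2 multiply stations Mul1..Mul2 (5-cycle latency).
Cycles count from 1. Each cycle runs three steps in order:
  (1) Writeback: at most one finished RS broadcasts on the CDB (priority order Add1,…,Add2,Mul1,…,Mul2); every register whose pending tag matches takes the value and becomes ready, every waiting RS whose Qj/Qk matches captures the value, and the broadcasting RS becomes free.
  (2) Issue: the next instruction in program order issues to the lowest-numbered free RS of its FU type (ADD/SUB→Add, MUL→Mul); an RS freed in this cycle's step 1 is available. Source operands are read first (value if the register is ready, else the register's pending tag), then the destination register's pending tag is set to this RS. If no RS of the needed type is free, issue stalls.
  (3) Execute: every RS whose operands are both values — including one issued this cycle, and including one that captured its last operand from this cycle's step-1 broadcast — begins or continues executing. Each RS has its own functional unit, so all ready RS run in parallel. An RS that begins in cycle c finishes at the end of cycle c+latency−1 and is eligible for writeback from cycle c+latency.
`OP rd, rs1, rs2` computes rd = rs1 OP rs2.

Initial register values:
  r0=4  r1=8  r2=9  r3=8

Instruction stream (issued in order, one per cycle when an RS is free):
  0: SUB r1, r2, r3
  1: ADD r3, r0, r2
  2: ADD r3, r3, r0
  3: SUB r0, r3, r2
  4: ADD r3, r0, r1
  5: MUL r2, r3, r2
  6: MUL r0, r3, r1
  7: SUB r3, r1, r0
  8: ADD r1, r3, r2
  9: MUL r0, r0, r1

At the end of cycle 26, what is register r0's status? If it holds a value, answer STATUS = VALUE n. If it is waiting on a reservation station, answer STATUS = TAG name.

  c1: issue SUB r1<-Add1  regs: r0:4,r1:Add1,r2:9,r3:8
  c2: issue ADD r3<-Add2  regs: r0:4,r1:Add1,r2:9,r3:Add2
  c3: stall  regs: r0:4,r1:Add1,r2:9,r3:Add2
  c4: CDB Add1=1; issue ADD r3<-Add1  regs: r0:4,r1:1,r2:9,r3:Add1
  c5: CDB Add2=13; issue SUB r0<-Add2  regs: r0:Add2,r1:1,r2:9,r3:Add1
  c6: stall  regs: r0:Add2,r1:1,r2:9,r3:Add1
  c7: stall  regs: r0:Add2,r1:1,r2:9,r3:Add1
  c8: CDB Add1=17; issue ADD r3<-Add1  regs: r0:Add2,r1:1,r2:9,r3:Add1
  c9: issue MUL r2<-Mul1  regs: r0:Add2,r1:1,r2:Mul1,r3:Add1
  c10: issue MUL r0<-Mul2  regs: r0:Mul2,r1:1,r2:Mul1,r3:Add1
  c11: CDB Add2=8; issue SUB r3<-Add2  regs: r0:Mul2,r1:1,r2:Mul1,r3:Add2
  c12: stall  regs: r0:Mul2,r1:1,r2:Mul1,r3:Add2
  c13: stall  regs: r0:Mul2,r1:1,r2:Mul1,r3:Add2
  c14: CDB Add1=9; issue ADD r1<-Add1  regs: r0:Mul2,r1:Add1,r2:Mul1,r3:Add2
  c15: stall  regs: r0:Mul2,r1:Add1,r2:Mul1,r3:Add2
  c16: stall  regs: r0:Mul2,r1:Add1,r2:Mul1,r3:Add2
  c17: stall  regs: r0:Mul2,r1:Add1,r2:Mul1,r3:Add2
  c18: stall  regs: r0:Mul2,r1:Add1,r2:Mul1,r3:Add2
  c19: CDB Mul1=81; issue MUL r0<-Mul1  regs: r0:Mul1,r1:Add1,r2:81,r3:Add2
  c20: CDB Mul2=9  regs: r0:Mul1,r1:Add1,r2:81,r3:Add2
  c21: -  regs: r0:Mul1,r1:Add1,r2:81,r3:Add2
  c22: -  regs: r0:Mul1,r1:Add1,r2:81,r3:Add2
  c23: CDB Add2=-8  regs: r0:Mul1,r1:Add1,r2:81,r3:-8
  c24: -  regs: r0:Mul1,r1:Add1,r2:81,r3:-8
  c25: -  regs: r0:Mul1,r1:Add1,r2:81,r3:-8
  c26: CDB Add1=73  regs: r0:Mul1,r1:73,r2:81,r3:-8

STATUS = TAG Mul1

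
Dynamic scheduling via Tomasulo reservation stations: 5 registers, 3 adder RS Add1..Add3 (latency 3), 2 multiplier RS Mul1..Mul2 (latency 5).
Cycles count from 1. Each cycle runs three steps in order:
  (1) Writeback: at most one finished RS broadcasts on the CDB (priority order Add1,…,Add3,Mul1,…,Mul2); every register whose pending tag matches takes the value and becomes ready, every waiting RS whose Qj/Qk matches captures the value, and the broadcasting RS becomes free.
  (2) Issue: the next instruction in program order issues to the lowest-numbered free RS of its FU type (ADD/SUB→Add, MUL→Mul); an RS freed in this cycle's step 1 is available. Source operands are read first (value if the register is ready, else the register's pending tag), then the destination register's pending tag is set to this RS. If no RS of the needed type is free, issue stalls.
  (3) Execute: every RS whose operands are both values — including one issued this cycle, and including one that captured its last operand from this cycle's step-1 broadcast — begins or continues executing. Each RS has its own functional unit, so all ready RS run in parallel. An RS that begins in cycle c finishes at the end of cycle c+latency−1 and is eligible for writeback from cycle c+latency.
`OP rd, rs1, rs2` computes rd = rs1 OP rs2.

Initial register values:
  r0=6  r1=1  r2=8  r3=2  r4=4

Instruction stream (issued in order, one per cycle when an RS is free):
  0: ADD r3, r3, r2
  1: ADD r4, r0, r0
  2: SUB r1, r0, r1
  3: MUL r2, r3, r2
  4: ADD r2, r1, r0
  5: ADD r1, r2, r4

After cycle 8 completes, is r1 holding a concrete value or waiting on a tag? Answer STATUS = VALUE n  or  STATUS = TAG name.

cycle 1: issue ADD r3<-Add1 // r0:6,r1:1,r2:8,r3:Add1,r4:4
cycle 2: issue ADD r4<-Add2 // r0:6,r1:1,r2:8,r3:Add1,r4:Add2
cycle 3: issue SUB r1<-Add3 // r0:6,r1:Add3,r2:8,r3:Add1,r4:Add2
cycle 4: CDB Add1=10; issue MUL r2<-Mul1 // r0:6,r1:Add3,r2:Mul1,r3:10,r4:Add2
cycle 5: CDB Add2=12; issue ADD r2<-Add1 // r0:6,r1:Add3,r2:Add1,r3:10,r4:12
cycle 6: CDB Add3=5; issue ADD r1<-Add2 // r0:6,r1:Add2,r2:Add1,r3:10,r4:12
cycle 7: - // r0:6,r1:Add2,r2:Add1,r3:10,r4:12
cycle 8: - // r0:6,r1:Add2,r2:Add1,r3:10,r4:12

STATUS = TAG Add2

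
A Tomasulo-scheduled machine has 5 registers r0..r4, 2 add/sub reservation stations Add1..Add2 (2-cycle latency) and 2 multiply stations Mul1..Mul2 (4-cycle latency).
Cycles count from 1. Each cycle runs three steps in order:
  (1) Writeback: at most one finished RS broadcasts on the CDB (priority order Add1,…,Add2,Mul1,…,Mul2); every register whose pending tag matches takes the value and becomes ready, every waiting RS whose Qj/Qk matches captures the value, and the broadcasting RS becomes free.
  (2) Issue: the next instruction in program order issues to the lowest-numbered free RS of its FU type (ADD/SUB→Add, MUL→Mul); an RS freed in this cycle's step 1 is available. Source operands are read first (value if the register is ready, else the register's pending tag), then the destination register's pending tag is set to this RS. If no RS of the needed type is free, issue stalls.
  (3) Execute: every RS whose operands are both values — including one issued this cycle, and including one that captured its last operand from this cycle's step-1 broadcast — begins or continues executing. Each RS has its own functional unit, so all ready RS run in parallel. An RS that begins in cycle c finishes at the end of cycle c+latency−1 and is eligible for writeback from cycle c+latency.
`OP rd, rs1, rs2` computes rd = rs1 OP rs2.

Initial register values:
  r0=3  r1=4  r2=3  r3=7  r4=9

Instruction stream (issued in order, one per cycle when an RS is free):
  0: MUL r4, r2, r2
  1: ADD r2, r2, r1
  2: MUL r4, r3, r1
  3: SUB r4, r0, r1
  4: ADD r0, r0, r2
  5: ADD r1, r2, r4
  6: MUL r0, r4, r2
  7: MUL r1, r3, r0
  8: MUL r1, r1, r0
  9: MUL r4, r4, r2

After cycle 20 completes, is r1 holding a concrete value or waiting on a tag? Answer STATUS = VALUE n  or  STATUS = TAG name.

STATUS = VALUE 343

  c1: issue MUL r4<-Mul1  regs: r0:3,r1:4,r2:3,r3:7,r4:Mul1
  c2: issue ADD r2<-Add1  regs: r0:3,r1:4,r2:Add1,r3:7,r4:Mul1
  c3: issue MUL r4<-Mul2  regs: r0:3,r1:4,r2:Add1,r3:7,r4:Mul2
  c4: CDB Add1=7; issue SUB r4<-Add1  regs: r0:3,r1:4,r2:7,r3:7,r4:Add1
  c5: CDB Mul1=9; issue ADD r0<-Add2  regs: r0:Add2,r1:4,r2:7,r3:7,r4:Add1
  c6: CDB Add1=-1; issue ADD r1<-Add1  regs: r0:Add2,r1:Add1,r2:7,r3:7,r4:-1
  c7: CDB Add2=10; issue MUL r0<-Mul1  regs: r0:Mul1,r1:Add1,r2:7,r3:7,r4:-1
  c8: CDB Add1=6; stall  regs: r0:Mul1,r1:6,r2:7,r3:7,r4:-1
  c9: CDB Mul2=28; issue MUL r1<-Mul2  regs: r0:Mul1,r1:Mul2,r2:7,r3:7,r4:-1
  c10: stall  regs: r0:Mul1,r1:Mul2,r2:7,r3:7,r4:-1
  c11: CDB Mul1=-7; issue MUL r1<-Mul1  regs: r0:-7,r1:Mul1,r2:7,r3:7,r4:-1
  c12: stall  regs: r0:-7,r1:Mul1,r2:7,r3:7,r4:-1
  c13: stall  regs: r0:-7,r1:Mul1,r2:7,r3:7,r4:-1
  c14: stall  regs: r0:-7,r1:Mul1,r2:7,r3:7,r4:-1
  c15: CDB Mul2=-49; issue MUL r4<-Mul2  regs: r0:-7,r1:Mul1,r2:7,r3:7,r4:Mul2
  c16: -  regs: r0:-7,r1:Mul1,r2:7,r3:7,r4:Mul2
  c17: -  regs: r0:-7,r1:Mul1,r2:7,r3:7,r4:Mul2
  c18: -  regs: r0:-7,r1:Mul1,r2:7,r3:7,r4:Mul2
  c19: CDB Mul1=343  regs: r0:-7,r1:343,r2:7,r3:7,r4:Mul2
  c20: CDB Mul2=-7  regs: r0:-7,r1:343,r2:7,r3:7,r4:-7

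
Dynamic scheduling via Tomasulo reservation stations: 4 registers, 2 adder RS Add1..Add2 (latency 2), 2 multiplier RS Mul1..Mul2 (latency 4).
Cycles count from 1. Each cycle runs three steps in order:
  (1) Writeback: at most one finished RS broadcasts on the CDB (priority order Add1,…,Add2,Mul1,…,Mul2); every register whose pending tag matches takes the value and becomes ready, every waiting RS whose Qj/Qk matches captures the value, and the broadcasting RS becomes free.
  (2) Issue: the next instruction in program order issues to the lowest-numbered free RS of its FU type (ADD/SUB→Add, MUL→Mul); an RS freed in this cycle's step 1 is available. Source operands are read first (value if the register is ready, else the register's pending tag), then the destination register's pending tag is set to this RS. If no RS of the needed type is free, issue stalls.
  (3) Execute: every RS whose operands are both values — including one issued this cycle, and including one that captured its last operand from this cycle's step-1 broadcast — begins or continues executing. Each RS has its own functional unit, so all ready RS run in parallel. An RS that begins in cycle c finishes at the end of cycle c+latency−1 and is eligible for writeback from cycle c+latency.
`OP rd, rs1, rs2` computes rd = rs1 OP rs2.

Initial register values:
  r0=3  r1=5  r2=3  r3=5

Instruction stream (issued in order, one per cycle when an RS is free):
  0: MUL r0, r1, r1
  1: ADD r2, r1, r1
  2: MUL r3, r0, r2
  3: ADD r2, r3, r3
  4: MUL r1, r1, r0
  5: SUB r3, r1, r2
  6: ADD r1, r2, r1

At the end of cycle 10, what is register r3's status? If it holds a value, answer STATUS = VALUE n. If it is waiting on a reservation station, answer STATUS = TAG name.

STATUS = TAG Add2

c1: issue MUL r0<-Mul1 | r0:Mul1,r1:5,r2:3,r3:5
c2: issue ADD r2<-Add1 | r0:Mul1,r1:5,r2:Add1,r3:5
c3: issue MUL r3<-Mul2 | r0:Mul1,r1:5,r2:Add1,r3:Mul2
c4: CDB Add1=10; issue ADD r2<-Add1 | r0:Mul1,r1:5,r2:Add1,r3:Mul2
c5: CDB Mul1=25; issue MUL r1<-Mul1 | r0:25,r1:Mul1,r2:Add1,r3:Mul2
c6: issue SUB r3<-Add2 | r0:25,r1:Mul1,r2:Add1,r3:Add2
c7: stall | r0:25,r1:Mul1,r2:Add1,r3:Add2
c8: stall | r0:25,r1:Mul1,r2:Add1,r3:Add2
c9: CDB Mul1=125; stall | r0:25,r1:125,r2:Add1,r3:Add2
c10: CDB Mul2=250; stall | r0:25,r1:125,r2:Add1,r3:Add2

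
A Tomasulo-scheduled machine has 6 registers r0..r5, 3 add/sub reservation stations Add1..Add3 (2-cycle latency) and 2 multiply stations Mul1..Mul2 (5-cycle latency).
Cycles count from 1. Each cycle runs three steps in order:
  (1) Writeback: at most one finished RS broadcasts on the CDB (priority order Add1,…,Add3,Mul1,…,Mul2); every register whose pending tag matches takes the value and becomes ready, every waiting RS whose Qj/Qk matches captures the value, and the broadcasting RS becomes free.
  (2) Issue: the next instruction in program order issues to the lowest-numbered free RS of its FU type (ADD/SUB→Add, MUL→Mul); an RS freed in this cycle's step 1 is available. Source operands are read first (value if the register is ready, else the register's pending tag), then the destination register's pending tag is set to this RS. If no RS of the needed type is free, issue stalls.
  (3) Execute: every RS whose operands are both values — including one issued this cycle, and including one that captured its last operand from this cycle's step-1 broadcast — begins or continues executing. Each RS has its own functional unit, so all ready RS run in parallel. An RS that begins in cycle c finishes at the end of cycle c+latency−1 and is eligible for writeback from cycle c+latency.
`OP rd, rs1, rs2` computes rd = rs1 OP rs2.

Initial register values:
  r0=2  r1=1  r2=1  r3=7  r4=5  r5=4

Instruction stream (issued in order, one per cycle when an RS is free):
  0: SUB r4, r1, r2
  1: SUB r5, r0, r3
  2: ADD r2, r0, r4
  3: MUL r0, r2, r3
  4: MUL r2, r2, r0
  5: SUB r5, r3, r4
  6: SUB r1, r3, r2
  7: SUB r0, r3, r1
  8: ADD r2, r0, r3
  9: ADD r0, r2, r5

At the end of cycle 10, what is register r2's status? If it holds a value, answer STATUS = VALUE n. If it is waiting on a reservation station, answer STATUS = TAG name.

  c1: issue SUB r4<-Add1  regs: r0:2,r1:1,r2:1,r3:7,r4:Add1,r5:4
  c2: issue SUB r5<-Add2  regs: r0:2,r1:1,r2:1,r3:7,r4:Add1,r5:Add2
  c3: CDB Add1=0; issue ADD r2<-Add1  regs: r0:2,r1:1,r2:Add1,r3:7,r4:0,r5:Add2
  c4: CDB Add2=-5; issue MUL r0<-Mul1  regs: r0:Mul1,r1:1,r2:Add1,r3:7,r4:0,r5:-5
  c5: CDB Add1=2; issue MUL r2<-Mul2  regs: r0:Mul1,r1:1,r2:Mul2,r3:7,r4:0,r5:-5
  c6: issue SUB r5<-Add1  regs: r0:Mul1,r1:1,r2:Mul2,r3:7,r4:0,r5:Add1
  c7: issue SUB r1<-Add2  regs: r0:Mul1,r1:Add2,r2:Mul2,r3:7,r4:0,r5:Add1
  c8: CDB Add1=7; issue SUB r0<-Add1  regs: r0:Add1,r1:Add2,r2:Mul2,r3:7,r4:0,r5:7
  c9: issue ADD r2<-Add3  regs: r0:Add1,r1:Add2,r2:Add3,r3:7,r4:0,r5:7
  c10: CDB Mul1=14; stall  regs: r0:Add1,r1:Add2,r2:Add3,r3:7,r4:0,r5:7

STATUS = TAG Add3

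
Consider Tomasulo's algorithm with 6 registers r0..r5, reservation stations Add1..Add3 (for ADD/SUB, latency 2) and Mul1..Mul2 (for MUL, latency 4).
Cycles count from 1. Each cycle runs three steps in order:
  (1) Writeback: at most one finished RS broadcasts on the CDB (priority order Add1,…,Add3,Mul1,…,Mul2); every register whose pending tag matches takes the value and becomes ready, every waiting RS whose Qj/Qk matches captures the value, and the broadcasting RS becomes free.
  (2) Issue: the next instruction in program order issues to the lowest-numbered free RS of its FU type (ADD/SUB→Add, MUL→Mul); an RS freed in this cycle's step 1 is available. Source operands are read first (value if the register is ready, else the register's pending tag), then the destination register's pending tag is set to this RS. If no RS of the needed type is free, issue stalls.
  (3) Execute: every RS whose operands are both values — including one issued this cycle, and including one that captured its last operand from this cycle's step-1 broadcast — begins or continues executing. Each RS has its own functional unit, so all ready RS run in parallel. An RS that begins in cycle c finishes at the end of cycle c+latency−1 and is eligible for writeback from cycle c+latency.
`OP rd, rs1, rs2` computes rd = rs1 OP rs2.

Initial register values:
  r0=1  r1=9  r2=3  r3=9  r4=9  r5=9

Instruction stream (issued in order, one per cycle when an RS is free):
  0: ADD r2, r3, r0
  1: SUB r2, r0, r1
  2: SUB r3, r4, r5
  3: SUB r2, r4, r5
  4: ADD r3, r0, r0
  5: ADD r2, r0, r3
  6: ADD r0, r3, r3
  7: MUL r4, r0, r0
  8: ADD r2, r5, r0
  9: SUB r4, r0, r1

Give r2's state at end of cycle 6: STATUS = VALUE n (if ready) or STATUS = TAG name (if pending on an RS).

STATUS = TAG Add2

  c1: issue ADD r2<-Add1  regs: r0:1,r1:9,r2:Add1,r3:9,r4:9,r5:9
  c2: issue SUB r2<-Add2  regs: r0:1,r1:9,r2:Add2,r3:9,r4:9,r5:9
  c3: CDB Add1=10; issue SUB r3<-Add1  regs: r0:1,r1:9,r2:Add2,r3:Add1,r4:9,r5:9
  c4: CDB Add2=-8; issue SUB r2<-Add2  regs: r0:1,r1:9,r2:Add2,r3:Add1,r4:9,r5:9
  c5: CDB Add1=0; issue ADD r3<-Add1  regs: r0:1,r1:9,r2:Add2,r3:Add1,r4:9,r5:9
  c6: CDB Add2=0; issue ADD r2<-Add2  regs: r0:1,r1:9,r2:Add2,r3:Add1,r4:9,r5:9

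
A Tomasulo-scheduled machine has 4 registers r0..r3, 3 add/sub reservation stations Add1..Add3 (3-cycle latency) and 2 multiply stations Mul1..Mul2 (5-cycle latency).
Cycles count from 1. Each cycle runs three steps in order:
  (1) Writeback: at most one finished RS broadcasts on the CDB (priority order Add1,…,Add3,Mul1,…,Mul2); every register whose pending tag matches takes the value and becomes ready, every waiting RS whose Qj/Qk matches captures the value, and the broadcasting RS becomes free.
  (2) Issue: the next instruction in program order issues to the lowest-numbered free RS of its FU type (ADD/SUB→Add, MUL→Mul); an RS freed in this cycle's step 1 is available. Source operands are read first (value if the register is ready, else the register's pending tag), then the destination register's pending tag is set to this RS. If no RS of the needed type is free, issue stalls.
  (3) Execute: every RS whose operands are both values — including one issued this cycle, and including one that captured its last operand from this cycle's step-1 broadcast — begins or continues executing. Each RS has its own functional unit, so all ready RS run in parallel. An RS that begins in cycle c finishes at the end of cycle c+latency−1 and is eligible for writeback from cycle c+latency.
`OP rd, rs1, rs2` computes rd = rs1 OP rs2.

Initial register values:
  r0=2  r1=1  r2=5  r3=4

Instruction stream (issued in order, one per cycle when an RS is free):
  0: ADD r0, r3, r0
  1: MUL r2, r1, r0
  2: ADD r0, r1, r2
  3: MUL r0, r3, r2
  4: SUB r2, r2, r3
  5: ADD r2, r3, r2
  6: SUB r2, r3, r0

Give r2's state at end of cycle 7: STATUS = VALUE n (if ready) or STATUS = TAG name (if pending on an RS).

c1: issue ADD r0<-Add1 | r0:Add1,r1:1,r2:5,r3:4
c2: issue MUL r2<-Mul1 | r0:Add1,r1:1,r2:Mul1,r3:4
c3: issue ADD r0<-Add2 | r0:Add2,r1:1,r2:Mul1,r3:4
c4: CDB Add1=6; issue MUL r0<-Mul2 | r0:Mul2,r1:1,r2:Mul1,r3:4
c5: issue SUB r2<-Add1 | r0:Mul2,r1:1,r2:Add1,r3:4
c6: issue ADD r2<-Add3 | r0:Mul2,r1:1,r2:Add3,r3:4
c7: stall | r0:Mul2,r1:1,r2:Add3,r3:4

STATUS = TAG Add3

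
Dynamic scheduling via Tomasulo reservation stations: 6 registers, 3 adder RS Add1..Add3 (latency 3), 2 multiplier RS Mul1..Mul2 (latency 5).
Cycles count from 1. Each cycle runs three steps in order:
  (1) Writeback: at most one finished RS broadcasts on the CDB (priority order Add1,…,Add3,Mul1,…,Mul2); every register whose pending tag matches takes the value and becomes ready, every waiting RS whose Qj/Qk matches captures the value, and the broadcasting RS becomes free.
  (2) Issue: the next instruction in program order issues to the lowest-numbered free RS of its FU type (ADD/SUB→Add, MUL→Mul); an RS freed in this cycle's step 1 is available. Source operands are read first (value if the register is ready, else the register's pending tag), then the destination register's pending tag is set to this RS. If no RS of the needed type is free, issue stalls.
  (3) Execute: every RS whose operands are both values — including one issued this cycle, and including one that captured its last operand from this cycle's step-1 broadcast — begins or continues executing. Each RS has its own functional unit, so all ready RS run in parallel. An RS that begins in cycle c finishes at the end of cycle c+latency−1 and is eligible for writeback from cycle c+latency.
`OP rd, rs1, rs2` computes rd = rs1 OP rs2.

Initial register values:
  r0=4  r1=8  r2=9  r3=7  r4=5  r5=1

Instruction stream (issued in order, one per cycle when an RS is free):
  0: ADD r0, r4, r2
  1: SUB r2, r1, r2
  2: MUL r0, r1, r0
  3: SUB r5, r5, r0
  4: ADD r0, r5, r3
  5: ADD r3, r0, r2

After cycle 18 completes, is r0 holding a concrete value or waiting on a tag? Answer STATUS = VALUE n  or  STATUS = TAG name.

STATUS = VALUE -104

  c1: issue ADD r0<-Add1  regs: r0:Add1,r1:8,r2:9,r3:7,r4:5,r5:1
  c2: issue SUB r2<-Add2  regs: r0:Add1,r1:8,r2:Add2,r3:7,r4:5,r5:1
  c3: issue MUL r0<-Mul1  regs: r0:Mul1,r1:8,r2:Add2,r3:7,r4:5,r5:1
  c4: CDB Add1=14; issue SUB r5<-Add1  regs: r0:Mul1,r1:8,r2:Add2,r3:7,r4:5,r5:Add1
  c5: CDB Add2=-1; issue ADD r0<-Add2  regs: r0:Add2,r1:8,r2:-1,r3:7,r4:5,r5:Add1
  c6: issue ADD r3<-Add3  regs: r0:Add2,r1:8,r2:-1,r3:Add3,r4:5,r5:Add1
  c7: -  regs: r0:Add2,r1:8,r2:-1,r3:Add3,r4:5,r5:Add1
  c8: -  regs: r0:Add2,r1:8,r2:-1,r3:Add3,r4:5,r5:Add1
  c9: CDB Mul1=112  regs: r0:Add2,r1:8,r2:-1,r3:Add3,r4:5,r5:Add1
  c10: -  regs: r0:Add2,r1:8,r2:-1,r3:Add3,r4:5,r5:Add1
  c11: -  regs: r0:Add2,r1:8,r2:-1,r3:Add3,r4:5,r5:Add1
  c12: CDB Add1=-111  regs: r0:Add2,r1:8,r2:-1,r3:Add3,r4:5,r5:-111
  c13: -  regs: r0:Add2,r1:8,r2:-1,r3:Add3,r4:5,r5:-111
  c14: -  regs: r0:Add2,r1:8,r2:-1,r3:Add3,r4:5,r5:-111
  c15: CDB Add2=-104  regs: r0:-104,r1:8,r2:-1,r3:Add3,r4:5,r5:-111
  c16: -  regs: r0:-104,r1:8,r2:-1,r3:Add3,r4:5,r5:-111
  c17: -  regs: r0:-104,r1:8,r2:-1,r3:Add3,r4:5,r5:-111
  c18: CDB Add3=-105  regs: r0:-104,r1:8,r2:-1,r3:-105,r4:5,r5:-111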